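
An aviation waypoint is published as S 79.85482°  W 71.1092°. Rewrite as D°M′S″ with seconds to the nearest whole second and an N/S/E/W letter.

Latitude: 0.854820° → 51.28920′; 0.28920 × 60 = 17.35″
λ: 0.109200° → 6.55200′; 0.55200 × 60 = 33.12″

79°51′17″ S, 71°06′33″ W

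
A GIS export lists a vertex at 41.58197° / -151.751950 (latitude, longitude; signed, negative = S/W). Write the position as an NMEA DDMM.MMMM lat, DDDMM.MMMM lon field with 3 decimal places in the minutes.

4134.918,N / 15145.117,W

Lat: fractional part 0.581970 → 34.91820 minutes
Longitude is negative → W; |value| = 151.751950
λ: 151° + 0.751950 × 60 = 151° 45.11700′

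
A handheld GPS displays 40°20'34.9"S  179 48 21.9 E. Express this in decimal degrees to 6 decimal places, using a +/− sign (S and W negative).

-40.343028, 179.806083

φ: 40° + 20/60 + 34.9/3600 = 40 + 0.333333 + 0.009694 = 40.3430278
hemisphere S, so the sign is −
λ: 48′ + 21.9″ = 48.36500′; 179 + 48.36500/60 = 179.8060833
E → positive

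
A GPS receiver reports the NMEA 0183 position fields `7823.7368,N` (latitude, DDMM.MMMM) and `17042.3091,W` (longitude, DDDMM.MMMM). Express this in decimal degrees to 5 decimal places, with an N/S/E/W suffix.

78.39561° N, 170.70515° W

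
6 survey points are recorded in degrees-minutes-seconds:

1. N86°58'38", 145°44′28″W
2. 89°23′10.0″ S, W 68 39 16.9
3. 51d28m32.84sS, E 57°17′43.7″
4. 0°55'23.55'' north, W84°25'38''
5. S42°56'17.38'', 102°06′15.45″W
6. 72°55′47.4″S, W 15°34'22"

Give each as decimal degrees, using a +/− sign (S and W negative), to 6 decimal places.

1. 86.977222, -145.741111
2. -89.386111, -68.654694
3. -51.475789, 57.295472
4. 0.923208, -84.427222
5. -42.938161, -102.104292
6. -72.929833, -15.572778

Point 1:
  Latitude: 86 + 58/60 + 38/3600 = 86.9772222
  N → positive
  λ: 145° + 44/60 + 28/3600 = 145 + 0.733333 + 0.007778 = 145.7411111
  hemisphere W, so the sign is −
Point 2:
  Latitude: 23′ + 10″ = 23.16667′; 89 + 23.16667/60 = 89.3861111
  S → negative
  Lon: 68 + 39/60 + 16.9/3600 = 68.6546944
  W ⇒ negate
Point 3:
  φ: 51 + 28/60 + 32.84/3600 = 51.4757889
  S ⇒ negate
  Lon: 17′ + 43.7″ = 17.72833′; 57 + 17.72833/60 = 57.2954722
  E ⇒ keep positive
Point 4:
  Lat: 0° + 55/60 + 23.55/3600 = 0 + 0.916667 + 0.006542 = 0.9232083
  N → positive
  Longitude: 84° + 25/60 + 38/3600 = 84 + 0.416667 + 0.010556 = 84.4272222
  W → negative
Point 5:
  Lat: 42 + 56/60 + 17.38/3600 = 42.9381611
  hemisphere S, so the sign is −
  Longitude: 102° + 6/60 + 15.45/3600 = 102 + 0.100000 + 0.004292 = 102.1042917
  W → negative
Point 6:
  Lat: 72 + 55/60 + 47.4/3600 = 72.9298333
  hemisphere S, so the sign is −
  Longitude: 34′ + 22″ = 34.36667′; 15 + 34.36667/60 = 15.5727778
  hemisphere W, so the sign is −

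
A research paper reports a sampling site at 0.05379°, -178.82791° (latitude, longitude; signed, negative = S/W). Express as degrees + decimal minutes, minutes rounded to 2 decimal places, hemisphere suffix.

0° 3.23′ N, 178° 49.67′ W

Latitude: minutes = (0.053790 − 0) × 60 = 3.2274
Longitude is negative → W; |value| = 178.827910
Longitude: fractional part 0.827910 → 49.6746 minutes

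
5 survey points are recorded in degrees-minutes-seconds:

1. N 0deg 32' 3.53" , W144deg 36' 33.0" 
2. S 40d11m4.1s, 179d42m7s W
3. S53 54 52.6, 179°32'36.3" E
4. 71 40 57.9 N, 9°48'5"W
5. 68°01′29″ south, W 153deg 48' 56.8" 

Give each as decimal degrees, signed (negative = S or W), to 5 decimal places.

1. 0.53431, -144.60917
2. -40.18447, -179.70194
3. -53.91461, 179.54342
4. 71.68275, -9.80139
5. -68.02472, -153.81578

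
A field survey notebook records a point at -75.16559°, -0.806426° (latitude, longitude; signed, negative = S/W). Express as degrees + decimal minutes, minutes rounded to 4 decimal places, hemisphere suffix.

75° 9.9354′ S, 0° 48.3856′ W

Latitude is negative → S; |value| = 75.165590
Lat: fractional part 0.165590 → 9.935400 minutes
Longitude is negative → W; |value| = 0.806426
Longitude: 0° + 0.806426 × 60 = 0° 48.385560′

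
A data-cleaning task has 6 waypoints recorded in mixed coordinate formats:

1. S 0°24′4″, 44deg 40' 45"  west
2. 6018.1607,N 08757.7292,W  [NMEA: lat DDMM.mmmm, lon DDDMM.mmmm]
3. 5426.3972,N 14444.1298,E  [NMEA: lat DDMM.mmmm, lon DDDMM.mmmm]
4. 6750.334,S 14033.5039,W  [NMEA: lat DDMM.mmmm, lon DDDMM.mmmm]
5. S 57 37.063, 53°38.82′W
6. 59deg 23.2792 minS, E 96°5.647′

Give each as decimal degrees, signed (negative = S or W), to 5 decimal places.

Point 1:
  φ: 0° + 24/60 + 4/3600 = 0 + 0.400000 + 0.001111 = 0.401111
  S → negative
  Longitude: 40′ + 45″ = 40.75000′; 44 + 40.75000/60 = 44.679167
  W → negative
Point 2:
  Latitude: degrees = first 2 digits = 60, minutes = 18.1607; 60 + 18.1607/60 = 60.302678
  N → positive
  λ: split at 3 digits → 087° and 57.7292′; 87 + 57.7292/60 = 87.962153
  W ⇒ negate
Point 3:
  Lat: split at 2 digits → 54° and 26.3972′; 54 + 26.3972/60 = 54.439953
  N → positive
  λ: split at 3 digits → 144° and 44.1298′; 144 + 44.1298/60 = 144.735497
  E ⇒ keep positive
Point 4:
  Lat: split at 2 digits → 67° and 50.334′; 67 + 50.334/60 = 67.838900
  hemisphere S, so the sign is −
  λ: degrees = first 3 digits = 140, minutes = 33.5039; 140 + 33.5039/60 = 140.558398
  hemisphere W, so the sign is −
Point 5:
  Latitude: 57 + 37.063/60 = 57.617717
  S ⇒ negate
  λ: 38.82′ = 0.647000°; total 53.647000
  W ⇒ negate
Point 6:
  φ: 23.2792′ = 0.387987°; total 59.387987
  S → negative
  λ: 5.647′ = 0.094117°; total 96.094117
  E → positive

1. -0.40111, -44.67917
2. 60.30268, -87.96215
3. 54.43995, 144.73550
4. -67.83890, -140.55840
5. -57.61772, -53.64700
6. -59.38799, 96.09412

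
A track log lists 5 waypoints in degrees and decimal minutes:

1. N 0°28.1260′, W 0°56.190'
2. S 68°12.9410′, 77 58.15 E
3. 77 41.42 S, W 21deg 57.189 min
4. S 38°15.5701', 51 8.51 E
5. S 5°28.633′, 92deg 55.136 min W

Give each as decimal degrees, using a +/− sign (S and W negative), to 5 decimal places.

Point 1:
  Latitude: 0 + 28.126/60 = 0.468767
  N → positive
  Longitude: 0 + 56.19/60 = 0.936500
  W → negative
Point 2:
  φ: 12.941′ = 0.215683°; total 68.215683
  S → negative
  Lon: 77 + 58.15/60 = 77.969167
  E → positive
Point 3:
  φ: 77 + 41.42/60 = 77.690333
  S ⇒ negate
  λ: 21 + 57.189/60 = 21.953150
  W ⇒ negate
Point 4:
  Latitude: 15.5701′ = 0.259502°; total 38.259502
  hemisphere S, so the sign is −
  Lon: 8.51′ = 0.141833°; total 51.141833
  E ⇒ keep positive
Point 5:
  Latitude: 28.633′ = 0.477217°; total 5.477217
  S → negative
  λ: 92 + 55.136/60 = 92.918933
  W → negative

1. 0.46877, -0.93650
2. -68.21568, 77.96917
3. -77.69033, -21.95315
4. -38.25950, 51.14183
5. -5.47722, -92.91893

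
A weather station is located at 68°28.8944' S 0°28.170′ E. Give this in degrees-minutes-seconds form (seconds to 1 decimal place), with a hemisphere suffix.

68°28′53.7″ S, 0°28′10.2″ E

Lat: 28.89440′ → 28′ and 0.89440 × 60 = 53.664″
λ: fractional minutes 0.17000 × 60 = 10.200″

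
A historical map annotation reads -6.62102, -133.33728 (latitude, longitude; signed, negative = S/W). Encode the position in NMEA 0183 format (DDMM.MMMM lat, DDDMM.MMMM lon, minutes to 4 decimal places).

Latitude is negative → S; |value| = 6.621020
Lat: minutes = (6.621020 − 6) × 60 = 37.261200
Longitude is negative → W; |value| = 133.337280
λ: minutes = (133.337280 − 133) × 60 = 20.236800

0637.2612,S / 13320.2368,W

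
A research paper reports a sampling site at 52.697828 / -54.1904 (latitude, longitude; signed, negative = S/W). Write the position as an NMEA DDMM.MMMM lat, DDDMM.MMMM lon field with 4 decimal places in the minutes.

5241.8697,N / 05411.4240,W

Lat: minutes = (52.697828 − 52) × 60 = 41.869680
Longitude is negative → W; |value| = 54.190400
λ: fractional part 0.190400 → 11.424000 minutes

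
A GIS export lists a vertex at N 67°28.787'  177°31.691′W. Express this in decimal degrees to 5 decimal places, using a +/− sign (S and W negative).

67.47978, -177.52818

Lat: 28.787′ = 0.479783°; total 67.479783
N → positive
Lon: 177 + 31.691/60 = 177.528183
hemisphere W, so the sign is −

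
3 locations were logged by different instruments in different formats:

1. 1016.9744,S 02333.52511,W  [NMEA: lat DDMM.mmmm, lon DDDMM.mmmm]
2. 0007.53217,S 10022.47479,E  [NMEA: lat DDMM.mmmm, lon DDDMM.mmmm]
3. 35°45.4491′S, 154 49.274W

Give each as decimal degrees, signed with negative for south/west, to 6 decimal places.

Point 1:
  Lat: degrees = first 2 digits = 10, minutes = 16.9744; 10 + 16.9744/60 = 10.2829067
  hemisphere S, so the sign is −
  Lon: degrees = first 3 digits = 23, minutes = 33.52511; 23 + 33.52511/60 = 23.5587518
  W → negative
Point 2:
  Lat: degrees = first 2 digits = 0, minutes = 7.53217; 0 + 7.53217/60 = 0.1255362
  S → negative
  Longitude: split at 3 digits → 100° and 22.47479′; 100 + 22.47479/60 = 100.3745798
  E → positive
Point 3:
  φ: 35 + 45.4491/60 = 35.7574850
  S → negative
  Lon: 49.274′ = 0.821233°; total 154.8212333
  W → negative

1. -10.282907, -23.558752
2. -0.125536, 100.374580
3. -35.757485, -154.821233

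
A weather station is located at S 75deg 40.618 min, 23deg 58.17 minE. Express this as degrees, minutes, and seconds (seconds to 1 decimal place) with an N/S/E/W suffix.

75°40′37.1″ S, 23°58′10.2″ E

φ: 40.61800′ → 40′ and 0.61800 × 60 = 37.080″
λ: 58.17000′ → 58′ and 0.17000 × 60 = 10.200″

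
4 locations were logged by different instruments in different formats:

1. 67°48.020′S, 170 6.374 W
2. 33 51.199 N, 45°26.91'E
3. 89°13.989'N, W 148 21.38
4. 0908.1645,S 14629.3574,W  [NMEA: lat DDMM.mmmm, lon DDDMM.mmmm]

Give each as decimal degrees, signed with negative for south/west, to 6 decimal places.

Point 1:
  Lat: 67 + 48.02/60 = 67.8003333
  S → negative
  λ: 6.374′ = 0.106233°; total 170.1062333
  W ⇒ negate
Point 2:
  φ: 51.199′ = 0.853317°; total 33.8533167
  N → positive
  Longitude: 26.91′ = 0.448500°; total 45.4485000
  E ⇒ keep positive
Point 3:
  Lat: 13.989′ = 0.233150°; total 89.2331500
  N → positive
  Lon: 148 + 21.38/60 = 148.3563333
  hemisphere W, so the sign is −
Point 4:
  Lat: degrees = first 2 digits = 9, minutes = 8.1645; 9 + 8.1645/60 = 9.1360750
  S → negative
  λ: split at 3 digits → 146° and 29.3574′; 146 + 29.3574/60 = 146.4892900
  W → negative

1. -67.800333, -170.106233
2. 33.853317, 45.448500
3. 89.233150, -148.356333
4. -9.136075, -146.489290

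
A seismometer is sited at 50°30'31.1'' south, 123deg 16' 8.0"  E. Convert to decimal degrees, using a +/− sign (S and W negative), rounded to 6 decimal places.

-50.508639, 123.268889

Latitude: 50° + 30/60 + 31.1/3600 = 50 + 0.500000 + 0.008639 = 50.5086389
S → negative
Longitude: 123° + 16/60 + 8/3600 = 123 + 0.266667 + 0.002222 = 123.2688889
E ⇒ keep positive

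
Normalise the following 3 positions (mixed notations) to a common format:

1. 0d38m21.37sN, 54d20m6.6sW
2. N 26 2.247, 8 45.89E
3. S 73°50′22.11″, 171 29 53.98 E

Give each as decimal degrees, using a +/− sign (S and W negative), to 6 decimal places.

Point 1:
  Latitude: 0° + 38/60 + 21.37/3600 = 0 + 0.633333 + 0.005936 = 0.6392694
  N → positive
  λ: 54° + 20/60 + 6.6/3600 = 54 + 0.333333 + 0.001833 = 54.3351667
  hemisphere W, so the sign is −
Point 2:
  Lat: 2.247′ = 0.037450°; total 26.0374500
  N ⇒ keep positive
  λ: 45.89′ = 0.764833°; total 8.7648333
  E → positive
Point 3:
  Lat: 73° + 50/60 + 22.11/3600 = 73 + 0.833333 + 0.006142 = 73.8394750
  hemisphere S, so the sign is −
  Longitude: 29′ + 53.98″ = 29.89967′; 171 + 29.89967/60 = 171.4983278
  E ⇒ keep positive

1. 0.639269, -54.335167
2. 26.037450, 8.764833
3. -73.839475, 171.498328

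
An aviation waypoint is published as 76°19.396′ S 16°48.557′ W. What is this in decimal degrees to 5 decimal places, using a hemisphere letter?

76.32327° S, 16.80928° W

φ: 76 + 19.396/60 = 76.323267
λ: 16 + 48.557/60 = 16.809283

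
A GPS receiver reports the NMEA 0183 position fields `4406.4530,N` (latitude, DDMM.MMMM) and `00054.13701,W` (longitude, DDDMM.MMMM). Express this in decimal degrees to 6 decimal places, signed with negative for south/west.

44.107550, -0.902284

Latitude: degrees = first 2 digits = 44, minutes = 6.453; 44 + 6.453/60 = 44.1075500
N ⇒ keep positive
Longitude: split at 3 digits → 000° and 54.13701′; 0 + 54.13701/60 = 0.9022835
W ⇒ negate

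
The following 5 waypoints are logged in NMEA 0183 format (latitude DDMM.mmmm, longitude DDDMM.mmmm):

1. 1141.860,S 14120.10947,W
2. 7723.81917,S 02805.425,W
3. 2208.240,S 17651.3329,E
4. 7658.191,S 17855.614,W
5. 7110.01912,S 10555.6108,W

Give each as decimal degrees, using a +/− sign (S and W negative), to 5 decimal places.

1. -11.69767, -141.33516
2. -77.39699, -28.09042
3. -22.13733, 176.85555
4. -76.96985, -178.92690
5. -71.16699, -105.92685

Point 1:
  Lat: split at 2 digits → 11° and 41.86′; 11 + 41.86/60 = 11.697667
  hemisphere S, so the sign is −
  Longitude: split at 3 digits → 141° and 20.10947′; 141 + 20.10947/60 = 141.335158
  W ⇒ negate
Point 2:
  φ: split at 2 digits → 77° and 23.81917′; 77 + 23.81917/60 = 77.396986
  hemisphere S, so the sign is −
  Lon: split at 3 digits → 028° and 5.425′; 28 + 5.425/60 = 28.090417
  hemisphere W, so the sign is −
Point 3:
  φ: degrees = first 2 digits = 22, minutes = 8.24; 22 + 8.24/60 = 22.137333
  S ⇒ negate
  Lon: split at 3 digits → 176° and 51.3329′; 176 + 51.3329/60 = 176.855548
  E → positive
Point 4:
  Latitude: degrees = first 2 digits = 76, minutes = 58.191; 76 + 58.191/60 = 76.969850
  S → negative
  Lon: degrees = first 3 digits = 178, minutes = 55.614; 178 + 55.614/60 = 178.926900
  W ⇒ negate
Point 5:
  Lat: split at 2 digits → 71° and 10.01912′; 71 + 10.01912/60 = 71.166985
  S → negative
  Longitude: split at 3 digits → 105° and 55.6108′; 105 + 55.6108/60 = 105.926847
  W → negative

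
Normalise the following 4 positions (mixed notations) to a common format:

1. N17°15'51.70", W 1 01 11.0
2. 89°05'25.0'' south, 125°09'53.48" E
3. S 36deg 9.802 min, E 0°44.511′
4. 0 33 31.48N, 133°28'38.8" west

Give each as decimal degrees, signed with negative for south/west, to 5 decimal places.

1. 17.26436, -1.01972
2. -89.09028, 125.16486
3. -36.16337, 0.74185
4. 0.55874, -133.47744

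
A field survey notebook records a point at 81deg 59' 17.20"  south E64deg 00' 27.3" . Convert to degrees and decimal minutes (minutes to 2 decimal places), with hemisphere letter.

Lat: seconds/60 = 0.28667; minutes = 59 + 0.28667 = 59.2867
λ: 0 + 27.3/60 = 0.4550′

81° 59.29′ S, 64° 0.46′ E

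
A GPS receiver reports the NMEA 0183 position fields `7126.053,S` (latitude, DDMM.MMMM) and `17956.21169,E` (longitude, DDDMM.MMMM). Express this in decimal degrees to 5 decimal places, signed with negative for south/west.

-71.43422, 179.93686

φ: degrees = first 2 digits = 71, minutes = 26.053; 71 + 26.053/60 = 71.434217
S ⇒ negate
Longitude: degrees = first 3 digits = 179, minutes = 56.21169; 179 + 56.21169/60 = 179.936862
E ⇒ keep positive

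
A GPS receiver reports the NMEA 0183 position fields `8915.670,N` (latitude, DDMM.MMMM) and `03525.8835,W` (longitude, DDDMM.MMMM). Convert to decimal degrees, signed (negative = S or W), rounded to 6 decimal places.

89.261167, -35.431392

Latitude: split at 2 digits → 89° and 15.67′; 89 + 15.67/60 = 89.2611667
N ⇒ keep positive
λ: split at 3 digits → 035° and 25.8835′; 35 + 25.8835/60 = 35.4313917
W ⇒ negate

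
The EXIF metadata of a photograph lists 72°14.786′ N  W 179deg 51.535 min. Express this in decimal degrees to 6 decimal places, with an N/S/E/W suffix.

72.246433° N, 179.858917° W

Latitude: 72 + 14.786/60 = 72.2464333
Lon: 179 + 51.535/60 = 179.8589167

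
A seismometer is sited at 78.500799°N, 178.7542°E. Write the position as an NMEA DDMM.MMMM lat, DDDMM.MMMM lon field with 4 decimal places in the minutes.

φ: fractional part 0.500799 → 30.047940 minutes
λ: fractional part 0.754200 → 45.252000 minutes

7830.0479,N / 17845.2520,E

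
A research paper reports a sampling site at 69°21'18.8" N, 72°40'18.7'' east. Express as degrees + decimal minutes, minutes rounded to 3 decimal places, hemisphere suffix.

69° 21.313′ N, 72° 40.312′ E

Lat: 21 + 18.8/60 = 21.31333′
Lon: seconds/60 = 0.31167; minutes = 40 + 0.31167 = 40.31167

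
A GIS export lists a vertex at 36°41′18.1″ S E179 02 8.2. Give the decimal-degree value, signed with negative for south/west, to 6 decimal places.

-36.688361, 179.035611

Lat: 36 + 41/60 + 18.1/3600 = 36.6883611
S → negative
λ: 2′ + 8.2″ = 2.13667′; 179 + 2.13667/60 = 179.0356111
E → positive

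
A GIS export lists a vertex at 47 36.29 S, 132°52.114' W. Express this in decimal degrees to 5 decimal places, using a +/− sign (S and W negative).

-47.60483, -132.86857

Lat: 47 + 36.29/60 = 47.604833
S ⇒ negate
Lon: 132 + 52.114/60 = 132.868567
W ⇒ negate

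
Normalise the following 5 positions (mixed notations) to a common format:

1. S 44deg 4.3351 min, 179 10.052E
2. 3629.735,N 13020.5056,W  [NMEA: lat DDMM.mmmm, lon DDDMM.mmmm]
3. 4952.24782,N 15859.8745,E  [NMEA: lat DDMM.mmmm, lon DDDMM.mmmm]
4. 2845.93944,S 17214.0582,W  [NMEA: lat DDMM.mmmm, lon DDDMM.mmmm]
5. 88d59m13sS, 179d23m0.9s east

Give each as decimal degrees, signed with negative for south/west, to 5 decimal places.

Point 1:
  Lat: 44 + 4.3351/60 = 44.072252
  S ⇒ negate
  λ: 179 + 10.052/60 = 179.167533
  E ⇒ keep positive
Point 2:
  φ: degrees = first 2 digits = 36, minutes = 29.735; 36 + 29.735/60 = 36.495583
  N → positive
  λ: split at 3 digits → 130° and 20.5056′; 130 + 20.5056/60 = 130.341760
  W → negative
Point 3:
  φ: degrees = first 2 digits = 49, minutes = 52.24782; 49 + 52.24782/60 = 49.870797
  N → positive
  λ: split at 3 digits → 158° and 59.8745′; 158 + 59.8745/60 = 158.997908
  E ⇒ keep positive
Point 4:
  Lat: split at 2 digits → 28° and 45.93944′; 28 + 45.93944/60 = 28.765657
  S ⇒ negate
  Longitude: split at 3 digits → 172° and 14.0582′; 172 + 14.0582/60 = 172.234303
  W ⇒ negate
Point 5:
  Latitude: 88° + 59/60 + 13/3600 = 88 + 0.983333 + 0.003611 = 88.986944
  hemisphere S, so the sign is −
  Lon: 179 + 23/60 + 0.9/3600 = 179.383583
  E ⇒ keep positive

1. -44.07225, 179.16753
2. 36.49558, -130.34176
3. 49.87080, 158.99791
4. -28.76566, -172.23430
5. -88.98694, 179.38358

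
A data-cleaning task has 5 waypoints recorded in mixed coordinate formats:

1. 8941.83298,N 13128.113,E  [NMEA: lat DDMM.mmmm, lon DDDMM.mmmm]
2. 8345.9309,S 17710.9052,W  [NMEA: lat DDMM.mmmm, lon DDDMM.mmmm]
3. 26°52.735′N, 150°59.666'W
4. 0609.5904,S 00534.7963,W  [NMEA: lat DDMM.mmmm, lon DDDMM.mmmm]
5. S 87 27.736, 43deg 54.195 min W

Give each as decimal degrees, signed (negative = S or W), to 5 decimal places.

1. 89.69722, 131.46855
2. -83.76552, -177.18175
3. 26.87892, -150.99443
4. -6.15984, -5.57994
5. -87.46227, -43.90325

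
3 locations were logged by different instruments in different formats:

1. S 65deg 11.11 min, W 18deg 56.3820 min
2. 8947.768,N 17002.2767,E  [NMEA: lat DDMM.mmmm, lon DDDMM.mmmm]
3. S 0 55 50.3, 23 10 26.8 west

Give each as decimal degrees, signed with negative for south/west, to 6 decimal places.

1. -65.185167, -18.939700
2. 89.796133, 170.037945
3. -0.930639, -23.174111

Point 1:
  φ: 65 + 11.11/60 = 65.1851667
  S → negative
  Lon: 18 + 56.382/60 = 18.9397000
  W → negative
Point 2:
  Latitude: degrees = first 2 digits = 89, minutes = 47.768; 89 + 47.768/60 = 89.7961333
  N ⇒ keep positive
  Longitude: split at 3 digits → 170° and 2.2767′; 170 + 2.2767/60 = 170.0379450
  E → positive
Point 3:
  Lat: 55′ + 50.3″ = 55.83833′; 0 + 55.83833/60 = 0.9306389
  S → negative
  Longitude: 23° + 10/60 + 26.8/3600 = 23 + 0.166667 + 0.007444 = 23.1741111
  hemisphere W, so the sign is −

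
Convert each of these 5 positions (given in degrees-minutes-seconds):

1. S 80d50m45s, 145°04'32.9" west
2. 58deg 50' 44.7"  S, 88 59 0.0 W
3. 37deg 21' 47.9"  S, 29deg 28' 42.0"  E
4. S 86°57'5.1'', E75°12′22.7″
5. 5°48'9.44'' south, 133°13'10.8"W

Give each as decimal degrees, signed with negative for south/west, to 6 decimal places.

Point 1:
  Lat: 80 + 50/60 + 45/3600 = 80.8458333
  S → negative
  Lon: 145° + 4/60 + 32.9/3600 = 145 + 0.066667 + 0.009139 = 145.0758056
  W ⇒ negate
Point 2:
  Lat: 58° + 50/60 + 44.7/3600 = 58 + 0.833333 + 0.012417 = 58.8457500
  hemisphere S, so the sign is −
  λ: 88 + 59/60 + 0/3600 = 88.9833333
  W ⇒ negate
Point 3:
  Lat: 21′ + 47.9″ = 21.79833′; 37 + 21.79833/60 = 37.3633056
  hemisphere S, so the sign is −
  λ: 29 + 28/60 + 42/3600 = 29.4783333
  E ⇒ keep positive
Point 4:
  φ: 86 + 57/60 + 5.1/3600 = 86.9514167
  S → negative
  λ: 75° + 12/60 + 22.7/3600 = 75 + 0.200000 + 0.006306 = 75.2063056
  E ⇒ keep positive
Point 5:
  φ: 48′ + 9.44″ = 48.15733′; 5 + 48.15733/60 = 5.8026222
  hemisphere S, so the sign is −
  Longitude: 133° + 13/60 + 10.8/3600 = 133 + 0.216667 + 0.003000 = 133.2196667
  hemisphere W, so the sign is −

1. -80.845833, -145.075806
2. -58.845750, -88.983333
3. -37.363306, 29.478333
4. -86.951417, 75.206306
5. -5.802622, -133.219667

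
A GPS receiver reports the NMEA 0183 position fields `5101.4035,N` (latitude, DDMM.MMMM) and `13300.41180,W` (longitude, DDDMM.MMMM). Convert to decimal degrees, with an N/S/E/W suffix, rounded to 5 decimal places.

Lat: split at 2 digits → 51° and 1.4035′; 51 + 1.4035/60 = 51.023392
Longitude: split at 3 digits → 133° and 0.4118′; 133 + 0.4118/60 = 133.006863

51.02339° N, 133.00686° W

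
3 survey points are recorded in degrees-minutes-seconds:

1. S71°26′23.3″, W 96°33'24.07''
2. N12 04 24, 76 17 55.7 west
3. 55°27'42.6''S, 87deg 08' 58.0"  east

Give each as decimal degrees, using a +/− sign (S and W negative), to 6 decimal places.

Point 1:
  φ: 71° + 26/60 + 23.3/3600 = 71 + 0.433333 + 0.006472 = 71.4398056
  S ⇒ negate
  Longitude: 96 + 33/60 + 24.07/3600 = 96.5566861
  hemisphere W, so the sign is −
Point 2:
  φ: 4′ + 24″ = 4.40000′; 12 + 4.40000/60 = 12.0733333
  N → positive
  Lon: 76° + 17/60 + 55.7/3600 = 76 + 0.283333 + 0.015472 = 76.2988056
  W → negative
Point 3:
  Lat: 55 + 27/60 + 42.6/3600 = 55.4618333
  S ⇒ negate
  Lon: 8′ + 58″ = 8.96667′; 87 + 8.96667/60 = 87.1494444
  E → positive

1. -71.439806, -96.556686
2. 12.073333, -76.298806
3. -55.461833, 87.149444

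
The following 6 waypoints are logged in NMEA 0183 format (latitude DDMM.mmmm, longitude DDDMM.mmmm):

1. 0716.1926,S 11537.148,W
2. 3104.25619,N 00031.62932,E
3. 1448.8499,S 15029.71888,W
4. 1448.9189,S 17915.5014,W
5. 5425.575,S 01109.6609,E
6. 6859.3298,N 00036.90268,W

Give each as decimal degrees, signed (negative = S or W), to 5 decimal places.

1. -7.26988, -115.61913
2. 31.07094, 0.52716
3. -14.81417, -150.49531
4. -14.81532, -179.25836
5. -54.42625, 11.16102
6. 68.98883, -0.61504

Point 1:
  Lat: degrees = first 2 digits = 7, minutes = 16.1926; 7 + 16.1926/60 = 7.269877
  S ⇒ negate
  λ: degrees = first 3 digits = 115, minutes = 37.148; 115 + 37.148/60 = 115.619133
  W → negative
Point 2:
  Lat: degrees = first 2 digits = 31, minutes = 4.25619; 31 + 4.25619/60 = 31.070937
  N → positive
  λ: degrees = first 3 digits = 0, minutes = 31.62932; 0 + 31.62932/60 = 0.527155
  E ⇒ keep positive
Point 3:
  Latitude: split at 2 digits → 14° and 48.8499′; 14 + 48.8499/60 = 14.814165
  S → negative
  Longitude: split at 3 digits → 150° and 29.71888′; 150 + 29.71888/60 = 150.495315
  W → negative
Point 4:
  Lat: split at 2 digits → 14° and 48.9189′; 14 + 48.9189/60 = 14.815315
  S ⇒ negate
  λ: degrees = first 3 digits = 179, minutes = 15.5014; 179 + 15.5014/60 = 179.258357
  W → negative
Point 5:
  Lat: split at 2 digits → 54° and 25.575′; 54 + 25.575/60 = 54.426250
  S → negative
  λ: split at 3 digits → 011° and 9.6609′; 11 + 9.6609/60 = 11.161015
  E → positive
Point 6:
  φ: degrees = first 2 digits = 68, minutes = 59.3298; 68 + 59.3298/60 = 68.988830
  N ⇒ keep positive
  Longitude: split at 3 digits → 000° and 36.90268′; 0 + 36.90268/60 = 0.615045
  hemisphere W, so the sign is −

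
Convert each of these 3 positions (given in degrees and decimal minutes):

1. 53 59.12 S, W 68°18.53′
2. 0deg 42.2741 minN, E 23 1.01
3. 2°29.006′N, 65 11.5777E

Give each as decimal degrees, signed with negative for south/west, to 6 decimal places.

Point 1:
  Latitude: 53 + 59.12/60 = 53.9853333
  S → negative
  λ: 18.53′ = 0.308833°; total 68.3088333
  hemisphere W, so the sign is −
Point 2:
  Lat: 42.2741′ = 0.704568°; total 0.7045683
  N ⇒ keep positive
  Lon: 1.01′ = 0.016833°; total 23.0168333
  E ⇒ keep positive
Point 3:
  Latitude: 2 + 29.006/60 = 2.4834333
  N ⇒ keep positive
  Longitude: 11.5777′ = 0.192962°; total 65.1929617
  E ⇒ keep positive

1. -53.985333, -68.308833
2. 0.704568, 23.016833
3. 2.483433, 65.192962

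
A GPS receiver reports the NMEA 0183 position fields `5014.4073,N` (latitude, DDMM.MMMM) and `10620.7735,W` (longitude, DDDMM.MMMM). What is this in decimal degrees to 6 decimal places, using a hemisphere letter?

50.240122° N, 106.346225° W

Latitude: degrees = first 2 digits = 50, minutes = 14.4073; 50 + 14.4073/60 = 50.2401217
λ: split at 3 digits → 106° and 20.7735′; 106 + 20.7735/60 = 106.3462250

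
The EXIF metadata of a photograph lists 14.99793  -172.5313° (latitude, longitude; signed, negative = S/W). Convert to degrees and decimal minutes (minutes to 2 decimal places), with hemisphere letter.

Lat: minutes = (14.997930 − 14) × 60 = 59.8758
Longitude is negative → W; |value| = 172.531300
Lon: fractional part 0.531300 → 31.8780 minutes

14° 59.88′ N, 172° 31.88′ W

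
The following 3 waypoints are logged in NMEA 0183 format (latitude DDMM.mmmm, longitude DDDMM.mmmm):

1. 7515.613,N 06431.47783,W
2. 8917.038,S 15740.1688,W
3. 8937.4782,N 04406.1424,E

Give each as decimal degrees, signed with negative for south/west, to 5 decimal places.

Point 1:
  φ: split at 2 digits → 75° and 15.613′; 75 + 15.613/60 = 75.260217
  N ⇒ keep positive
  Longitude: degrees = first 3 digits = 64, minutes = 31.47783; 64 + 31.47783/60 = 64.524631
  W ⇒ negate
Point 2:
  φ: split at 2 digits → 89° and 17.038′; 89 + 17.038/60 = 89.283967
  hemisphere S, so the sign is −
  Lon: split at 3 digits → 157° and 40.1688′; 157 + 40.1688/60 = 157.669480
  W → negative
Point 3:
  Latitude: degrees = first 2 digits = 89, minutes = 37.4782; 89 + 37.4782/60 = 89.624637
  N ⇒ keep positive
  Lon: split at 3 digits → 044° and 6.1424′; 44 + 6.1424/60 = 44.102373
  E ⇒ keep positive

1. 75.26022, -64.52463
2. -89.28397, -157.66948
3. 89.62464, 44.10237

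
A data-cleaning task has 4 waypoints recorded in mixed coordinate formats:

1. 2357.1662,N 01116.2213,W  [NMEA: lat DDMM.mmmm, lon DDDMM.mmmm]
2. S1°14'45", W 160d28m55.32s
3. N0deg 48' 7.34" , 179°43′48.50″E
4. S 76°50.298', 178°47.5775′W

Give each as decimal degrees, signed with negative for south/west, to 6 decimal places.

1. 23.952770, -11.270355
2. -1.245833, -160.482033
3. 0.802039, 179.730139
4. -76.838300, -178.792958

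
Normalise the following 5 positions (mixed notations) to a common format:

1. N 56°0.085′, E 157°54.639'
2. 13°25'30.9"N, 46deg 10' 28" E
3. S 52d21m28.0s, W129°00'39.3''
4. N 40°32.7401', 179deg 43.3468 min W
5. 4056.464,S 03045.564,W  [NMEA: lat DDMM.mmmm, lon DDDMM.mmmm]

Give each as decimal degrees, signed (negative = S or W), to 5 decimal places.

Point 1:
  Lat: 56 + 0.085/60 = 56.001417
  N ⇒ keep positive
  Lon: 54.639′ = 0.910650°; total 157.910650
  E ⇒ keep positive
Point 2:
  Latitude: 13° + 25/60 + 30.9/3600 = 13 + 0.416667 + 0.008583 = 13.425250
  N → positive
  Longitude: 46° + 10/60 + 28/3600 = 46 + 0.166667 + 0.007778 = 46.174444
  E → positive
Point 3:
  Lat: 21′ + 28″ = 21.46667′; 52 + 21.46667/60 = 52.357778
  S ⇒ negate
  Lon: 0′ + 39.3″ = 0.65500′; 129 + 0.65500/60 = 129.010917
  W ⇒ negate
Point 4:
  Latitude: 40 + 32.7401/60 = 40.545668
  N ⇒ keep positive
  Lon: 179 + 43.3468/60 = 179.722447
  W ⇒ negate
Point 5:
  φ: split at 2 digits → 40° and 56.464′; 40 + 56.464/60 = 40.941067
  hemisphere S, so the sign is −
  Longitude: split at 3 digits → 030° and 45.564′; 30 + 45.564/60 = 30.759400
  hemisphere W, so the sign is −

1. 56.00142, 157.91065
2. 13.42525, 46.17444
3. -52.35778, -129.01092
4. 40.54567, -179.72245
5. -40.94107, -30.75940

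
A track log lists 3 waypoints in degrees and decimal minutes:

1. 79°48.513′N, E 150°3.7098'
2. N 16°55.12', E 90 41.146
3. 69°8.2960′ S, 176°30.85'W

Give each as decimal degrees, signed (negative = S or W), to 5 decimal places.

1. 79.80855, 150.06183
2. 16.91867, 90.68577
3. -69.13827, -176.51417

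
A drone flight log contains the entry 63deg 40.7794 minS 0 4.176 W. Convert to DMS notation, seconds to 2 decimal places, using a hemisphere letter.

63°40′46.76″ S, 0°04′10.56″ W

Lat: 40.77940′ → 40′ and 0.77940 × 60 = 46.7640″
Lon: fractional minutes 0.17600 × 60 = 10.5600″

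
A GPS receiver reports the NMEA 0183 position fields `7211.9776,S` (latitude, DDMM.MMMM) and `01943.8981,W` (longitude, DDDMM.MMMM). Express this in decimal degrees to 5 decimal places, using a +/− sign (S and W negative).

φ: degrees = first 2 digits = 72, minutes = 11.9776; 72 + 11.9776/60 = 72.199627
hemisphere S, so the sign is −
Lon: split at 3 digits → 019° and 43.8981′; 19 + 43.8981/60 = 19.731635
W → negative

-72.19963, -19.73164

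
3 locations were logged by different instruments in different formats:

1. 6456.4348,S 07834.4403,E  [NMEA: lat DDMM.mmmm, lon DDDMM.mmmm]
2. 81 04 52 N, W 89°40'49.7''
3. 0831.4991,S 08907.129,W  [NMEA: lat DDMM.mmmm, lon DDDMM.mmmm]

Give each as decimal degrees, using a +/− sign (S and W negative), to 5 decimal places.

Point 1:
  Latitude: split at 2 digits → 64° and 56.4348′; 64 + 56.4348/60 = 64.940580
  S ⇒ negate
  Lon: split at 3 digits → 078° and 34.4403′; 78 + 34.4403/60 = 78.574005
  E ⇒ keep positive
Point 2:
  Latitude: 81° + 4/60 + 52/3600 = 81 + 0.066667 + 0.014444 = 81.081111
  N ⇒ keep positive
  λ: 89 + 40/60 + 49.7/3600 = 89.680472
  hemisphere W, so the sign is −
Point 3:
  Latitude: split at 2 digits → 08° and 31.4991′; 8 + 31.4991/60 = 8.524985
  hemisphere S, so the sign is −
  λ: degrees = first 3 digits = 89, minutes = 7.129; 89 + 7.129/60 = 89.118817
  hemisphere W, so the sign is −

1. -64.94058, 78.57401
2. 81.08111, -89.68047
3. -8.52499, -89.11882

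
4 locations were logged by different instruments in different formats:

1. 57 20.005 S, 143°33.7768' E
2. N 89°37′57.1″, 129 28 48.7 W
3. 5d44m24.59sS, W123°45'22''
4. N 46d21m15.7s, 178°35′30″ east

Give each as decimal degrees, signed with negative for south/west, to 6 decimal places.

1. -57.333417, 143.562947
2. 89.632528, -129.480194
3. -5.740164, -123.756111
4. 46.354361, 178.591667

Point 1:
  Latitude: 57 + 20.005/60 = 57.3334167
  hemisphere S, so the sign is −
  Longitude: 143 + 33.7768/60 = 143.5629467
  E → positive
Point 2:
  φ: 37′ + 57.1″ = 37.95167′; 89 + 37.95167/60 = 89.6325278
  N ⇒ keep positive
  Lon: 28′ + 48.7″ = 28.81167′; 129 + 28.81167/60 = 129.4801944
  hemisphere W, so the sign is −
Point 3:
  Latitude: 44′ + 24.59″ = 44.40983′; 5 + 44.40983/60 = 5.7401639
  hemisphere S, so the sign is −
  λ: 123 + 45/60 + 22/3600 = 123.7561111
  W → negative
Point 4:
  Latitude: 46° + 21/60 + 15.7/3600 = 46 + 0.350000 + 0.004361 = 46.3543611
  N → positive
  Lon: 35′ + 30″ = 35.50000′; 178 + 35.50000/60 = 178.5916667
  E ⇒ keep positive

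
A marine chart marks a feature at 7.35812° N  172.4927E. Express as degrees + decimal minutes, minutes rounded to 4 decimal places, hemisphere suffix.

7° 21.4872′ N, 172° 29.5620′ E

φ: minutes = (7.358120 − 7) × 60 = 21.487200
Lon: fractional part 0.492700 → 29.562000 minutes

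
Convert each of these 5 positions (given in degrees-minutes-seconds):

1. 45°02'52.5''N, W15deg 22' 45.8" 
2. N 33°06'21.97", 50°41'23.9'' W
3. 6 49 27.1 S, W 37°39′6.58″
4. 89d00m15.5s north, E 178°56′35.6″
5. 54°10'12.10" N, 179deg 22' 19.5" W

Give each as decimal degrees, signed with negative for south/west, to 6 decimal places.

Point 1:
  φ: 45 + 2/60 + 52.5/3600 = 45.0479167
  N ⇒ keep positive
  λ: 15 + 22/60 + 45.8/3600 = 15.3793889
  W → negative
Point 2:
  Latitude: 33 + 6/60 + 21.97/3600 = 33.1061028
  N ⇒ keep positive
  Lon: 50° + 41/60 + 23.9/3600 = 50 + 0.683333 + 0.006639 = 50.6899722
  hemisphere W, so the sign is −
Point 3:
  Lat: 6 + 49/60 + 27.1/3600 = 6.8241944
  hemisphere S, so the sign is −
  λ: 37 + 39/60 + 6.58/3600 = 37.6518278
  hemisphere W, so the sign is −
Point 4:
  Lat: 89° + 0/60 + 15.5/3600 = 89 + 0.000000 + 0.004306 = 89.0043056
  N → positive
  Longitude: 56′ + 35.6″ = 56.59333′; 178 + 56.59333/60 = 178.9432222
  E ⇒ keep positive
Point 5:
  Lat: 54 + 10/60 + 12.1/3600 = 54.1700278
  N ⇒ keep positive
  Lon: 22′ + 19.5″ = 22.32500′; 179 + 22.32500/60 = 179.3720833
  hemisphere W, so the sign is −

1. 45.047917, -15.379389
2. 33.106103, -50.689972
3. -6.824194, -37.651828
4. 89.004306, 178.943222
5. 54.170028, -179.372083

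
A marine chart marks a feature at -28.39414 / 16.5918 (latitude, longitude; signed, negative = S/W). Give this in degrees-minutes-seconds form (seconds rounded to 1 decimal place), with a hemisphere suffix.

Latitude is negative → S; |value| = 28.394140
φ: 0.394140 × 60 = 23.64840′ → 23′, remainder × 60 = 38.904″
λ: 0.591800 × 60 = 35.50800′ → 35′, remainder × 60 = 30.480″

28°23′38.9″ S, 16°35′30.5″ E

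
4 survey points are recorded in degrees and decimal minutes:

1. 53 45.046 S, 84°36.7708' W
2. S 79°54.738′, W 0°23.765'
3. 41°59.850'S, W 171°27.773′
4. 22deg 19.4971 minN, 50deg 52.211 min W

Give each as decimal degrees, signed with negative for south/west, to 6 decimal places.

1. -53.750767, -84.612847
2. -79.912300, -0.396083
3. -41.997500, -171.462883
4. 22.324952, -50.870183

Point 1:
  φ: 53 + 45.046/60 = 53.7507667
  S ⇒ negate
  Longitude: 84 + 36.7708/60 = 84.6128467
  hemisphere W, so the sign is −
Point 2:
  Latitude: 54.738′ = 0.912300°; total 79.9123000
  hemisphere S, so the sign is −
  λ: 23.765′ = 0.396083°; total 0.3960833
  hemisphere W, so the sign is −
Point 3:
  φ: 41 + 59.85/60 = 41.9975000
  S ⇒ negate
  Lon: 171 + 27.773/60 = 171.4628833
  W ⇒ negate
Point 4:
  Lat: 19.4971′ = 0.324952°; total 22.3249517
  N → positive
  Lon: 50 + 52.211/60 = 50.8701833
  W → negative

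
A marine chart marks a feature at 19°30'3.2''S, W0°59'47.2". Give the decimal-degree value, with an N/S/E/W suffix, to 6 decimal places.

Latitude: 19 + 30/60 + 3.2/3600 = 19.5008889
Lon: 59′ + 47.2″ = 59.78667′; 0 + 59.78667/60 = 0.9964444

19.500889° S, 0.996444° W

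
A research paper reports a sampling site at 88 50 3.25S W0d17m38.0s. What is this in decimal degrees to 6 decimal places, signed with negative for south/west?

-88.834236, -0.293889

Lat: 88° + 50/60 + 3.25/3600 = 88 + 0.833333 + 0.000903 = 88.8342361
hemisphere S, so the sign is −
Longitude: 17′ + 38″ = 17.63333′; 0 + 17.63333/60 = 0.2938889
hemisphere W, so the sign is −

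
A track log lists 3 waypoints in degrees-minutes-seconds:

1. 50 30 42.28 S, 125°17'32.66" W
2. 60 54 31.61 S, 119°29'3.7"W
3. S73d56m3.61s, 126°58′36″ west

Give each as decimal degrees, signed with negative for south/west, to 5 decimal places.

1. -50.51174, -125.29241
2. -60.90878, -119.48436
3. -73.93434, -126.97667

Point 1:
  Lat: 50° + 30/60 + 42.28/3600 = 50 + 0.500000 + 0.011744 = 50.511744
  S ⇒ negate
  λ: 125 + 17/60 + 32.66/3600 = 125.292406
  W → negative
Point 2:
  φ: 60° + 54/60 + 31.61/3600 = 60 + 0.900000 + 0.008781 = 60.908781
  S → negative
  λ: 29′ + 3.7″ = 29.06167′; 119 + 29.06167/60 = 119.484361
  W → negative
Point 3:
  φ: 73° + 56/60 + 3.61/3600 = 73 + 0.933333 + 0.001003 = 73.934336
  S ⇒ negate
  λ: 126 + 58/60 + 36/3600 = 126.976667
  W → negative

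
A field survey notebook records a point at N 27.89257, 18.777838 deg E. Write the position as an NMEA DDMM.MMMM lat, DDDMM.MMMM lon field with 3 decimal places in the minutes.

2753.554,N / 01846.670,E

Latitude: minutes = (27.892570 − 27) × 60 = 53.55420
Lon: minutes = (18.777838 − 18) × 60 = 46.67028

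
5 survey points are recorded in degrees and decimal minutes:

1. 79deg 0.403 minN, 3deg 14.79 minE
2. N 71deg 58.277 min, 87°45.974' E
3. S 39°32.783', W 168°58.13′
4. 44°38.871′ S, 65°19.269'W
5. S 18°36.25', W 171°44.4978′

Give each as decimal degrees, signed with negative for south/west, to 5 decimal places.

1. 79.00672, 3.24650
2. 71.97128, 87.76623
3. -39.54638, -168.96883
4. -44.64785, -65.32115
5. -18.60417, -171.74163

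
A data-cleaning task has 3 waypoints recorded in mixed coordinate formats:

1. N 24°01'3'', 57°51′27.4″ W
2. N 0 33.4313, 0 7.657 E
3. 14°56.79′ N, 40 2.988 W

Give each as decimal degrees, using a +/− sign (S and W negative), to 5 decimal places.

Point 1:
  Lat: 24 + 1/60 + 3/3600 = 24.017500
  N → positive
  λ: 57° + 51/60 + 27.4/3600 = 57 + 0.850000 + 0.007611 = 57.857611
  W → negative
Point 2:
  φ: 0 + 33.4313/60 = 0.557188
  N ⇒ keep positive
  Longitude: 0 + 7.657/60 = 0.127617
  E → positive
Point 3:
  Lat: 56.79′ = 0.946500°; total 14.946500
  N ⇒ keep positive
  Longitude: 2.988′ = 0.049800°; total 40.049800
  W ⇒ negate

1. 24.01750, -57.85761
2. 0.55719, 0.12762
3. 14.94650, -40.04980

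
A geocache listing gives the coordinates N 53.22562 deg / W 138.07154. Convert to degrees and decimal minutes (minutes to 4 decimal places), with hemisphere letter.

φ: minutes = (53.225620 − 53) × 60 = 13.537200
Longitude: 138° + 0.071540 × 60 = 138° 4.292400′

53° 13.5372′ N, 138° 4.2924′ W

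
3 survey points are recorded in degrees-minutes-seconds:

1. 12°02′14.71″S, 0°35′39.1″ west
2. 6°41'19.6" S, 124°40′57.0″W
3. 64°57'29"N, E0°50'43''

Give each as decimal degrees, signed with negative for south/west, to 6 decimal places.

1. -12.037419, -0.594194
2. -6.688778, -124.682500
3. 64.958056, 0.845278

Point 1:
  Latitude: 12° + 2/60 + 14.71/3600 = 12 + 0.033333 + 0.004086 = 12.0374194
  hemisphere S, so the sign is −
  Longitude: 35′ + 39.1″ = 35.65167′; 0 + 35.65167/60 = 0.5941944
  W ⇒ negate
Point 2:
  Latitude: 6 + 41/60 + 19.6/3600 = 6.6887778
  S → negative
  Lon: 40′ + 57″ = 40.95000′; 124 + 40.95000/60 = 124.6825000
  W → negative
Point 3:
  Lat: 57′ + 29″ = 57.48333′; 64 + 57.48333/60 = 64.9580556
  N ⇒ keep positive
  Longitude: 0 + 50/60 + 43/3600 = 0.8452778
  E → positive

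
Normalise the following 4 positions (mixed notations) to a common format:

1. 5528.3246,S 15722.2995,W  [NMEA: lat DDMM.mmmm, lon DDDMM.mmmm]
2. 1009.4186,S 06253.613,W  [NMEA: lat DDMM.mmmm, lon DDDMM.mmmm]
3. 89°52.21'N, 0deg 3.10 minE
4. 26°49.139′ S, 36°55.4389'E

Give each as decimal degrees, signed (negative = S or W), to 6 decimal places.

1. -55.472077, -157.371658
2. -10.156977, -62.893550
3. 89.870167, 0.051667
4. -26.818983, 36.923982

Point 1:
  Latitude: degrees = first 2 digits = 55, minutes = 28.3246; 55 + 28.3246/60 = 55.4720767
  S → negative
  Longitude: split at 3 digits → 157° and 22.2995′; 157 + 22.2995/60 = 157.3716583
  hemisphere W, so the sign is −
Point 2:
  φ: split at 2 digits → 10° and 9.4186′; 10 + 9.4186/60 = 10.1569767
  S ⇒ negate
  Lon: split at 3 digits → 062° and 53.613′; 62 + 53.613/60 = 62.8935500
  W ⇒ negate
Point 3:
  Lat: 89 + 52.21/60 = 89.8701667
  N → positive
  λ: 3.1′ = 0.051667°; total 0.0516667
  E ⇒ keep positive
Point 4:
  Latitude: 49.139′ = 0.818983°; total 26.8189833
  S ⇒ negate
  λ: 55.4389′ = 0.923982°; total 36.9239817
  E → positive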